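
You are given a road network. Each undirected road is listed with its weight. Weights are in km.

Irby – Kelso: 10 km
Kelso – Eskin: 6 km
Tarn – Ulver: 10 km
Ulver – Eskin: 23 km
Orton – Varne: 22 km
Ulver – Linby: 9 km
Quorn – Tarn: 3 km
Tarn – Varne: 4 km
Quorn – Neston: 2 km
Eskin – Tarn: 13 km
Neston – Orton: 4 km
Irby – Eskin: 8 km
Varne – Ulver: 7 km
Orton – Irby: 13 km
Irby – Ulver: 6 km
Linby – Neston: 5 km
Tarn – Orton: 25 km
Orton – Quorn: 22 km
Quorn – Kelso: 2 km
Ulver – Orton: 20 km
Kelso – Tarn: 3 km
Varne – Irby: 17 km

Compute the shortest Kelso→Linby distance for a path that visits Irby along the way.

25 km

Best Kelso to Irby: Kelso → Irby costing 10
Shortest Irby→Linby: Irby → Ulver → Linby = 15
Total via Irby: 10 + 15 = 25 km.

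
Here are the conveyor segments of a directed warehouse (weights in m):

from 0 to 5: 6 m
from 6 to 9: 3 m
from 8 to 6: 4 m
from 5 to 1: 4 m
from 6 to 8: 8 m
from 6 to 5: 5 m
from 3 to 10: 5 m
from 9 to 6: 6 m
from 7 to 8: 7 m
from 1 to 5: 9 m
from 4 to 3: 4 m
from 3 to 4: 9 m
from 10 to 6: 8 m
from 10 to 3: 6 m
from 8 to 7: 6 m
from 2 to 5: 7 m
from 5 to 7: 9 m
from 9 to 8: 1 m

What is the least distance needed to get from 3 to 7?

Candidate routes:
3 - 10 - 6 - 9 - 8 - 7: 5+8+3+1+6 = 23
3 - 10 - 6 - 8 - 7: 5+8+8+6 = 27
Cheapest is 3 - 10 - 6 - 9 - 8 - 7 at 23 m.

23 m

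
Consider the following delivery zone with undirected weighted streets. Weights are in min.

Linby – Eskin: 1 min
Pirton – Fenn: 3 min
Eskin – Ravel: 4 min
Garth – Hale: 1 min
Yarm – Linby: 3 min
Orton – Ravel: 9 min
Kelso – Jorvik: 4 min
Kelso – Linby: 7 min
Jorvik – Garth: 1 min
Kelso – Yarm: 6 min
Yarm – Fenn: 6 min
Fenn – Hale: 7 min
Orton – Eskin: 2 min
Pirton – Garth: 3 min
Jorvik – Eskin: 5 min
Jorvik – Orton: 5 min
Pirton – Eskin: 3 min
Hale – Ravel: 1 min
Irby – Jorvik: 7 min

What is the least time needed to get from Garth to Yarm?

10 min

Candidate routes:
Garth–Jorvik–Eskin–Linby–Yarm: 1+5+1+3 = 10
Garth–Jorvik–Kelso–Yarm: 1+4+6 = 11
Cheapest is Garth–Jorvik–Eskin–Linby–Yarm at 10 min.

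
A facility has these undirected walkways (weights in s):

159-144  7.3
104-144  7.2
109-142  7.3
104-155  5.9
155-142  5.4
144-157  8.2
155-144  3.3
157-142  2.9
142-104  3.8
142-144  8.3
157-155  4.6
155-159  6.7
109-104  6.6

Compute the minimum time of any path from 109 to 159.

19.2 s

Enumerating some paths:
109–142–155–159: 7.3+5.4+6.7 = 19.4
109–104–155–159: 6.6+5.9+6.7 = 19.2
Cheapest is 109–104–155–159 at 19.2 s.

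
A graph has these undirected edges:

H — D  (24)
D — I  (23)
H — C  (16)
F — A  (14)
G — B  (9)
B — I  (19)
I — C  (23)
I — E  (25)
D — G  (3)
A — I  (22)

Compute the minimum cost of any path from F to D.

Settle nodes by increasing distance from F:
F: 0
A: 14  (via F)
I: 36  (via A)
B: 55  (via I)
C: 59  (via I)
D: 59  (via I)
Shortest route: F → A → I → D = 59.

59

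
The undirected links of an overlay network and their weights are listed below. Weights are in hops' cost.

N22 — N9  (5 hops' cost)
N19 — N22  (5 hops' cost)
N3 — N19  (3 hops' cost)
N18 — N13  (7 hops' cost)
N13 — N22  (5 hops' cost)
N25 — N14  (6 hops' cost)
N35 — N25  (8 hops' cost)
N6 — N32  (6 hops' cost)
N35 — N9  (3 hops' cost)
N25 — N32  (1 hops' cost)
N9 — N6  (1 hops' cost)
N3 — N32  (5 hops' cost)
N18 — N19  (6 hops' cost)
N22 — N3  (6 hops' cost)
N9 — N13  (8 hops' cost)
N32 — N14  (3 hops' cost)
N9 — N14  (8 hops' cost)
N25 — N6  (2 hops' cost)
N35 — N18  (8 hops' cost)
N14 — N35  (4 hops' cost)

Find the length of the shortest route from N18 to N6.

Compare a few routes:
N18 → N13 → N9 → N6: 7+8+1 = 16
N18 → N19 → N3 → N32 → N25 → N6: 6+3+5+1+2 = 17
N18 → N35 → N9 → N6: 8+3+1 = 12
Cheapest is N18 → N35 → N9 → N6 at 12 hops' cost.

12 hops' cost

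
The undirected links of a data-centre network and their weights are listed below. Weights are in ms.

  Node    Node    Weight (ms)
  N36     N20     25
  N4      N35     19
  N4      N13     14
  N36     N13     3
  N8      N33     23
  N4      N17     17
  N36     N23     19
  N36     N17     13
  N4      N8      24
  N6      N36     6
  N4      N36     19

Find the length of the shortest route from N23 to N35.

55 ms

Compare a few routes:
N23 → N36 → N4 → N35: 19+19+19 = 57
N23 → N36 → N13 → N4 → N35: 19+3+14+19 = 55
The minimum is 55 ms via N23 → N36 → N13 → N4 → N35.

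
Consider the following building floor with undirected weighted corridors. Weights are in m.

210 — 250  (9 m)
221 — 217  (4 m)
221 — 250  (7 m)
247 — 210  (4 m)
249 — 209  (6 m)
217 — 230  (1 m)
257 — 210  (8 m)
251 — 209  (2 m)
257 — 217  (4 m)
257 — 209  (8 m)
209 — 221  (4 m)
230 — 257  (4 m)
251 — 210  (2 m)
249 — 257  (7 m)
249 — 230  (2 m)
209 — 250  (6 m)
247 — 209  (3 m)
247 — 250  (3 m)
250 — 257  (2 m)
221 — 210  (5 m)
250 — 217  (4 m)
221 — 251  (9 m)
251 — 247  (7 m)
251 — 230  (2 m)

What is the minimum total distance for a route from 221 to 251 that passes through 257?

Best 221 to 257: 221 → 217 → 257 costing 8
Best 257 to 251: 257 → 230 → 251 costing 6
Total via 257: 8 + 6 = 14 m.

14 m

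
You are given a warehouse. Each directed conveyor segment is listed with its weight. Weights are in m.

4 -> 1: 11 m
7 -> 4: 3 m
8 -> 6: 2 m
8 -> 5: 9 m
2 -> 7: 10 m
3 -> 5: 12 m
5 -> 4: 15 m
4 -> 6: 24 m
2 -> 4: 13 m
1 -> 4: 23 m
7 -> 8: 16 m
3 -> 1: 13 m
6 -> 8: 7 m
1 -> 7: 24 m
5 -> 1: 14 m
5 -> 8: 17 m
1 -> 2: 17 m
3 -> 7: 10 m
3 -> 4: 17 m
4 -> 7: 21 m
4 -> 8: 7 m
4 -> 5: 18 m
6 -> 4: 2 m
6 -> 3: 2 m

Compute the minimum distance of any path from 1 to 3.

34 m

Enumerating some paths:
1 - 7 - 4 - 8 - 6 - 3: 24+3+7+2+2 = 38
1 - 2 - 4 - 8 - 6 - 3: 17+13+7+2+2 = 41
1 - 2 - 7 - 4 - 8 - 6 - 3: 17+10+3+7+2+2 = 41
1 - 4 - 8 - 6 - 3: 23+7+2+2 = 34
Cheapest is 1 - 4 - 8 - 6 - 3 at 34 m.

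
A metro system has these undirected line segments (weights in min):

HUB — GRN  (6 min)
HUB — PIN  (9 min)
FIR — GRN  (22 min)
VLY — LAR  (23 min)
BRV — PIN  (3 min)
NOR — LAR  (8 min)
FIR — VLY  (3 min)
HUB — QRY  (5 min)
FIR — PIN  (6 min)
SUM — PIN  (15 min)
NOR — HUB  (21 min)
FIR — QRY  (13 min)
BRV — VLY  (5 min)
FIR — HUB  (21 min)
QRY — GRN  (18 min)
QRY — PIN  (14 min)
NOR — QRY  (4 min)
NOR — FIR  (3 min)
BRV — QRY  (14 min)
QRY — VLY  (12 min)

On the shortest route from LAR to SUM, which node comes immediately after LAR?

Compare a few routes:
LAR → NOR → QRY → HUB → PIN → SUM: 8+4+5+9+15 = 41
LAR → NOR → QRY → PIN → SUM: 8+4+14+15 = 41
LAR → NOR → FIR → VLY → BRV → PIN → SUM: 8+3+3+5+3+15 = 37
LAR → NOR → FIR → PIN → SUM: 8+3+6+15 = 32
Cheapest is LAR → NOR → FIR → PIN → SUM at 32 min.
So from LAR the first move is to NOR.

NOR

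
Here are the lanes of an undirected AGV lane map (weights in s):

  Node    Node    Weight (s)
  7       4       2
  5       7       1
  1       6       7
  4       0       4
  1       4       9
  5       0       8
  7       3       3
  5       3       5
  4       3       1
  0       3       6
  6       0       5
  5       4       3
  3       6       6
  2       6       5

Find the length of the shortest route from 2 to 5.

15 s

Running Dijkstra from 2:
2: 0
6: 5  (via 2)
0: 10  (via 6)
3: 11  (via 6)
1: 12  (via 6)
4: 12  (via 3)
7: 14  (via 3)
5: 15  (via 4)
Shortest route: 2–6–3–4–5 = 15 s.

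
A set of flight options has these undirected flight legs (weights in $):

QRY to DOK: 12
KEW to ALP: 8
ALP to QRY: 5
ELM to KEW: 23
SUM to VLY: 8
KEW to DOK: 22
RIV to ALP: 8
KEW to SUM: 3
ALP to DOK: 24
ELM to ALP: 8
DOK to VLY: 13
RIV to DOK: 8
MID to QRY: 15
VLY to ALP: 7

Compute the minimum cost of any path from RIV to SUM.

$19

Settle nodes by increasing distance from RIV:
RIV: 0
DOK: 8  (via RIV)
ALP: 8  (via RIV)
QRY: 13  (via ALP)
VLY: 15  (via ALP)
ELM: 16  (via ALP)
KEW: 16  (via ALP)
SUM: 19  (via KEW)
Shortest route: RIV–ALP–KEW–SUM = $19.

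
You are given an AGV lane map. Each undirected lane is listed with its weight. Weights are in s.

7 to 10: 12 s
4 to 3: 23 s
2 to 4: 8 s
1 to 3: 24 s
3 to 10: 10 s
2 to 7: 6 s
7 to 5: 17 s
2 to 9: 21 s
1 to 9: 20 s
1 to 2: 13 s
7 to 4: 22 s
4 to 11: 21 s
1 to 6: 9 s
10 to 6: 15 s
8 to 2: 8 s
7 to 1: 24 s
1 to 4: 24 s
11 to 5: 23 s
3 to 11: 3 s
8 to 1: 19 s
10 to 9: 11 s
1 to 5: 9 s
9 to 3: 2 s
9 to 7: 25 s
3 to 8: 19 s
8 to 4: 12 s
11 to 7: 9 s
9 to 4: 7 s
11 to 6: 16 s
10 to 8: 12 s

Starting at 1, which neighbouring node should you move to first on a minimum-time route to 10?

6

Compare a few routes:
1 → 2 → 7 → 10: 13+6+12 = 31
1 → 6 → 10: 9+15 = 24
1 → 9 → 10: 20+11 = 31
1 → 8 → 10: 19+12 = 31
The minimum is 24 s via 1 → 6 → 10.
So from 1 the first move is to 6.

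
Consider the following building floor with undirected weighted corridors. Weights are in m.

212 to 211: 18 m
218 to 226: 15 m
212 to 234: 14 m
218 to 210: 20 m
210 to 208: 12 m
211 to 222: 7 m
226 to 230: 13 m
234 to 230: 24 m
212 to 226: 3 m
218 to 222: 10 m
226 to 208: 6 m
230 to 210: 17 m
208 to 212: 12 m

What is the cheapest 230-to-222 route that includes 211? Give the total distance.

Best 230 to 211: 230–226–212–211 costing 34
Best 211 to 222: 211–222 costing 7
Total via 211: 34 + 7 = 41 m.

41 m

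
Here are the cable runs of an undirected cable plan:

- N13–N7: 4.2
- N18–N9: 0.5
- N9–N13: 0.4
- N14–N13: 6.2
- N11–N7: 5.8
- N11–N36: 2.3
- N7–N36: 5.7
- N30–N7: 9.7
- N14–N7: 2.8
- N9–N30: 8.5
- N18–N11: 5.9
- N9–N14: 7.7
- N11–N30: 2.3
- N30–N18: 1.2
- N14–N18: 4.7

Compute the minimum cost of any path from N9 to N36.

6.3

Enumerating some paths:
N9 - N18 - N30 - N11 - N36: 0.5+1.2+2.3+2.3 = 6.3
N9 - N13 - N7 - N36: 0.4+4.2+5.7 = 10.3
N9 - N18 - N11 - N36: 0.5+5.9+2.3 = 8.7
Cheapest is N9 - N18 - N30 - N11 - N36 at 6.3.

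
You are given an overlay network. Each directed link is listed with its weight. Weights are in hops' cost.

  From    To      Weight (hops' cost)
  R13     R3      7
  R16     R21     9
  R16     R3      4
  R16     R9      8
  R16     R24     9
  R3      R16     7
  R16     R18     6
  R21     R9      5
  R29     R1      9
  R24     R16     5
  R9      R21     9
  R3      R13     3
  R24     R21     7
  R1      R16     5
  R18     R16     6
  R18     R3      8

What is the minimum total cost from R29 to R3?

Enumerating some paths:
R29–R1–R16–R3: 9+5+4 = 18
R29–R1–R16–R18–R3: 9+5+6+8 = 28
Cheapest is R29–R1–R16–R3 at 18 hops' cost.

18 hops' cost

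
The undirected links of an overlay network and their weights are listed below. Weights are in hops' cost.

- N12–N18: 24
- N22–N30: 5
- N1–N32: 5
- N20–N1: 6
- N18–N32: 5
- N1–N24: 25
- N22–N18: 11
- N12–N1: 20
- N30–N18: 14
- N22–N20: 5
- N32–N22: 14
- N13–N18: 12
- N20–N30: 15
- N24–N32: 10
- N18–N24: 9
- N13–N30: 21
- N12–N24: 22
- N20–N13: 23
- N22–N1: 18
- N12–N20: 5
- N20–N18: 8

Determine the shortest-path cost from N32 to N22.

14 hops' cost

Shortest distances from N32:
N32: 0
N1: 5  (via N32)
N18: 5  (via N32)
N24: 10  (via N32)
N20: 11  (via N1)
N22: 14  (via N32)
Shortest route: N32 → N22 = 14 hops' cost.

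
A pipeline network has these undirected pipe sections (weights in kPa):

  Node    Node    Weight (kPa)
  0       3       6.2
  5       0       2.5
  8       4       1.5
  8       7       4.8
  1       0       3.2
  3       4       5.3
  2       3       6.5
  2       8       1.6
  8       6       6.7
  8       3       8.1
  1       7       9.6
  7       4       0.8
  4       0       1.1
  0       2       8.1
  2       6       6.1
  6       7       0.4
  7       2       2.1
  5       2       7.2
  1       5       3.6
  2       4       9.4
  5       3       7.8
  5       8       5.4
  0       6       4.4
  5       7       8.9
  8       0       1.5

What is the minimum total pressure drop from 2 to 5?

Running Dijkstra from 2:
2: 0
8: 1.6  (via 2)
7: 2.1  (via 2)
6: 2.5  (via 7)
4: 2.9  (via 7)
0: 3.1  (via 8)
5: 5.6  (via 0)
Shortest route: 2 → 8 → 0 → 5 = 5.6 kPa.

5.6 kPa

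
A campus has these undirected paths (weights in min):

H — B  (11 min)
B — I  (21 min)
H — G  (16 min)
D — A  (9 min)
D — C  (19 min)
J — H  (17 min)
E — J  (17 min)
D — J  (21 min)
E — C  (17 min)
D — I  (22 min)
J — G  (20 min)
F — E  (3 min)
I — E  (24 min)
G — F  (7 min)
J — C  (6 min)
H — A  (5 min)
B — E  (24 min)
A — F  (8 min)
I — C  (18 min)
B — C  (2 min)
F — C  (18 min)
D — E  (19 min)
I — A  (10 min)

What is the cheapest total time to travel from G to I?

Compare a few routes:
G - H - A - I: 16+5+10 = 31
G - F - A - I: 7+8+10 = 25
Cheapest is G - F - A - I at 25 min.

25 min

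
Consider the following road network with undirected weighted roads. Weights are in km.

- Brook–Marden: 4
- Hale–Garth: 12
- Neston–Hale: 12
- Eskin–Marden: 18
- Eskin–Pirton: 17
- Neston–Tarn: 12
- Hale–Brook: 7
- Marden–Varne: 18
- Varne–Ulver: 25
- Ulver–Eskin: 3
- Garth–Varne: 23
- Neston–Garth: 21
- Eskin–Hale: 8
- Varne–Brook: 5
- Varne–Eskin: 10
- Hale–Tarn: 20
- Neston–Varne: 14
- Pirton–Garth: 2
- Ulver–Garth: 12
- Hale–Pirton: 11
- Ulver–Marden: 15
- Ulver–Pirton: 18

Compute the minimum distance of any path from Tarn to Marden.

31 km

Running Dijkstra from Tarn:
Tarn: 0
Neston: 12  (via Tarn)
Hale: 20  (via Tarn)
Varne: 26  (via Neston)
Brook: 27  (via Hale)
Eskin: 28  (via Hale)
Marden: 31  (via Brook)
Shortest route: Tarn–Hale–Brook–Marden = 31 km.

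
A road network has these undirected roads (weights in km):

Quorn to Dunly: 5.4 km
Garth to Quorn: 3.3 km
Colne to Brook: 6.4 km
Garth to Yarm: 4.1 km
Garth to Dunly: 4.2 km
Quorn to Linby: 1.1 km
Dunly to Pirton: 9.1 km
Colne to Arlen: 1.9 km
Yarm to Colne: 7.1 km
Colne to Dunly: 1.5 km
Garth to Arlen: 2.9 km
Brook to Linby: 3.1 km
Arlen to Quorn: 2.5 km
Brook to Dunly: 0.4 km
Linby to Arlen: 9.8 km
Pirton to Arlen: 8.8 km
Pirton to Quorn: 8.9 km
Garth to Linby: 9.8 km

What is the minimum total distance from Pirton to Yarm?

Candidate routes:
Pirton–Dunly–Garth–Yarm: 9.1+4.2+4.1 = 17.4
Pirton–Arlen–Garth–Yarm: 8.8+2.9+4.1 = 15.8
Pirton–Quorn–Garth–Yarm: 8.9+3.3+4.1 = 16.3
The minimum is 15.8 km via Pirton–Arlen–Garth–Yarm.

15.8 km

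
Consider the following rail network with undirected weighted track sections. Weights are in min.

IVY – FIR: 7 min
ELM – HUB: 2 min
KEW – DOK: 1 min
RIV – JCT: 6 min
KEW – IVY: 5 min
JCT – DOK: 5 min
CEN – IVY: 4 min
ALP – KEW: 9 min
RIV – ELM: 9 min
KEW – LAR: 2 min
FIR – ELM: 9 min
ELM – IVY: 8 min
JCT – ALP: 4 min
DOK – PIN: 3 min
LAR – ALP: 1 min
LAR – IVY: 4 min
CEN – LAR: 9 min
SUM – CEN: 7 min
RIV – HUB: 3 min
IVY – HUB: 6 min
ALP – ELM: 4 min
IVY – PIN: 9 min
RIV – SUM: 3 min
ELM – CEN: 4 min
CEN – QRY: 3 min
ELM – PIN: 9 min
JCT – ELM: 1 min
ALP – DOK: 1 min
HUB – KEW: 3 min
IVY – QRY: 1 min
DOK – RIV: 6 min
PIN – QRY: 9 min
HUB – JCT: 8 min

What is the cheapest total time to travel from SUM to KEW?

Shortest distances from SUM:
SUM: 0
RIV: 3  (via SUM)
HUB: 6  (via RIV)
CEN: 7  (via SUM)
ELM: 8  (via HUB)
JCT: 9  (via RIV)
KEW: 9  (via HUB)
Shortest route: SUM → RIV → HUB → KEW = 9 min.

9 min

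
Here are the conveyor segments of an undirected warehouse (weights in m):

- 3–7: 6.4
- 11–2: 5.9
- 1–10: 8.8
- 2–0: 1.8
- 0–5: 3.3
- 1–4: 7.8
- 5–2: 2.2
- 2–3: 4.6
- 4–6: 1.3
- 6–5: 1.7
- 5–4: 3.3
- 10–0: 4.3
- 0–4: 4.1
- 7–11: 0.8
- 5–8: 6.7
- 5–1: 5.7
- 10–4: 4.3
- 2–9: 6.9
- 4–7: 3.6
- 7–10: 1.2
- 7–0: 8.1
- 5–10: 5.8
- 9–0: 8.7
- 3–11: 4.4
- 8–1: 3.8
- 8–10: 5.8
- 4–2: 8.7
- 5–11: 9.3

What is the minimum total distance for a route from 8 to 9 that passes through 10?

18.8 m

Shortest 8→10: 8–10 = 5.8
Best 10 to 9: 10–0–9 costing 13
Total via 10: 5.8 + 13 = 18.8 m.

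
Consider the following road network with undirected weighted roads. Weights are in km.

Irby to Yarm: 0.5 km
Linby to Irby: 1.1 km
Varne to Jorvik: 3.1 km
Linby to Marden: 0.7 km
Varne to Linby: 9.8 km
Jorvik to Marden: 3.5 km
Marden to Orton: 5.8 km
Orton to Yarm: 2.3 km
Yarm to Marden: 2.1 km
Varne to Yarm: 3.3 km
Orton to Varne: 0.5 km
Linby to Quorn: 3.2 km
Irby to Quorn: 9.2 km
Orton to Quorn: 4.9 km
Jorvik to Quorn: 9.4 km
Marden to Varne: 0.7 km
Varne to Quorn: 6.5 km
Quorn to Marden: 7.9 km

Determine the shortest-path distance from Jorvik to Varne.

Settle nodes by increasing distance from Jorvik:
Jorvik: 0
Varne: 3.1  (via Jorvik)
Shortest route: Jorvik–Varne = 3.1 km.

3.1 km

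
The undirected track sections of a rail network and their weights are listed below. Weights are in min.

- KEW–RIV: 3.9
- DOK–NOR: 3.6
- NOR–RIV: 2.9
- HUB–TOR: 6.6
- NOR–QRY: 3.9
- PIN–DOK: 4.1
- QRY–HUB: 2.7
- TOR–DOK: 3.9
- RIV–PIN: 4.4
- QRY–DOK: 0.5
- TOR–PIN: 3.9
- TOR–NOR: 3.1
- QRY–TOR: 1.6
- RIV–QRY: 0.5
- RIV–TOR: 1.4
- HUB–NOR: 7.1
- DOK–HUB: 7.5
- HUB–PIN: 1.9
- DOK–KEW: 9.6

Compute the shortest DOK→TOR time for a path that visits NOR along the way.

Shortest DOK→NOR: DOK → NOR = 3.6
Shortest NOR→TOR: NOR → TOR = 3.1
Total via NOR: 3.6 + 3.1 = 6.7 min.

6.7 min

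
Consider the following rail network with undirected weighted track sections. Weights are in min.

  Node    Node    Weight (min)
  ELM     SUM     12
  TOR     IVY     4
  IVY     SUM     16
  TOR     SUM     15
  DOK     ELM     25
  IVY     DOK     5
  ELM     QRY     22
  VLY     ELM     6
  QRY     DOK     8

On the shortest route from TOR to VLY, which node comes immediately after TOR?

SUM

Candidate routes:
TOR → SUM → ELM → VLY: 15+12+6 = 33
TOR → IVY → SUM → ELM → VLY: 4+16+12+6 = 38
Cheapest is TOR → SUM → ELM → VLY at 33 min.
So from TOR the first move is to SUM.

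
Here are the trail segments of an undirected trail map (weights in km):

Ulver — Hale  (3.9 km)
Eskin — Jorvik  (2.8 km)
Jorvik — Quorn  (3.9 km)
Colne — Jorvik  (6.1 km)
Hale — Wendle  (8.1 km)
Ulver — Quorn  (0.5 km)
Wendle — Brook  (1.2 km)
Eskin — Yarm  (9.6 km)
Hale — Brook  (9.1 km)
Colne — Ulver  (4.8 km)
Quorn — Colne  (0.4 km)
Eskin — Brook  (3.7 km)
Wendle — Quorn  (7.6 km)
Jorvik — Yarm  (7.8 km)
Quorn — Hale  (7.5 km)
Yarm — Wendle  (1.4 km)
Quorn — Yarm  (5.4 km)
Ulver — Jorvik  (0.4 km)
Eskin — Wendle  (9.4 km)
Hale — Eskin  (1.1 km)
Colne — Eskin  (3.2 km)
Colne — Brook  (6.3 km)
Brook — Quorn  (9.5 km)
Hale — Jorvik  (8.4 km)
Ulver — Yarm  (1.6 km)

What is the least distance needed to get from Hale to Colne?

4.3 km

Enumerating some paths:
Hale - Eskin - Jorvik - Ulver - Quorn - Colne: 1.1+2.8+0.4+0.5+0.4 = 5.2
Hale - Ulver - Quorn - Colne: 3.9+0.5+0.4 = 4.8
Hale - Quorn - Colne: 7.5+0.4 = 7.9
Hale - Eskin - Colne: 1.1+3.2 = 4.3
The minimum is 4.3 km via Hale - Eskin - Colne.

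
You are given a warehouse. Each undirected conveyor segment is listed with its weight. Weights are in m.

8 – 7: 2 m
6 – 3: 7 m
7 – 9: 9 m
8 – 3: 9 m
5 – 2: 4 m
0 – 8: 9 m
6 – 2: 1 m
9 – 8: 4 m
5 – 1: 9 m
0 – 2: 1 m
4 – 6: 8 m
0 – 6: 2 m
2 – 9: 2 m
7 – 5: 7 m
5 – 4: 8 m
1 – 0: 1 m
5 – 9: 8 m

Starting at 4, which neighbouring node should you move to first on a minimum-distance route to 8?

Compare a few routes:
4 → 6 → 2 → 9 → 8: 8+1+2+4 = 15
4 → 6 → 0 → 2 → 9 → 8: 8+2+1+2+4 = 17
The minimum is 15 m via 4 → 6 → 2 → 9 → 8.
So from 4 the first move is to 6.

6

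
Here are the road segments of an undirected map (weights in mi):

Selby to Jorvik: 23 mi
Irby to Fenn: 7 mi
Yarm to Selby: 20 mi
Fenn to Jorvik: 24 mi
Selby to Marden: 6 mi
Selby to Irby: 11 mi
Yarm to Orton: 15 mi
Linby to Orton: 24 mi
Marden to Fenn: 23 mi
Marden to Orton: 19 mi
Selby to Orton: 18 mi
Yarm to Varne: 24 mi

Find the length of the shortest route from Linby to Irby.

53 mi

Enumerating some paths:
Linby–Orton–Selby–Irby: 24+18+11 = 53
Linby–Orton–Marden–Fenn–Irby: 24+19+23+7 = 73
Linby–Orton–Yarm–Selby–Irby: 24+15+20+11 = 70
Linby–Orton–Marden–Selby–Irby: 24+19+6+11 = 60
Cheapest is Linby–Orton–Selby–Irby at 53 mi.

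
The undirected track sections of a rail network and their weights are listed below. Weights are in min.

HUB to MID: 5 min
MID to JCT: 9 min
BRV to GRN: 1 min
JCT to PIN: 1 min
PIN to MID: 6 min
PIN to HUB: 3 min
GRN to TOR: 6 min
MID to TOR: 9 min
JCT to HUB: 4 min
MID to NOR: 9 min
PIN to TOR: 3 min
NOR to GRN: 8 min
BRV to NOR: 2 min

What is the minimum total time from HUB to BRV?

Running Dijkstra from HUB:
HUB: 0
PIN: 3  (via HUB)
JCT: 4  (via HUB)
MID: 5  (via HUB)
TOR: 6  (via PIN)
GRN: 12  (via TOR)
BRV: 13  (via GRN)
Shortest route: HUB–PIN–TOR–GRN–BRV = 13 min.

13 min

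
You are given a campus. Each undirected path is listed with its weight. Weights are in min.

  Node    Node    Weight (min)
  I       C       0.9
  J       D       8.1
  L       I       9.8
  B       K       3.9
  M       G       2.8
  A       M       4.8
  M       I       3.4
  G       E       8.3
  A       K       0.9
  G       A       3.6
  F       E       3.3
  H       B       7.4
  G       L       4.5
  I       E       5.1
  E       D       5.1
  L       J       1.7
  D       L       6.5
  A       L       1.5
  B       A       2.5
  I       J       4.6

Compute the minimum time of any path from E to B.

Settle nodes by increasing distance from E:
E: 0
F: 3.3  (via E)
D: 5.1  (via E)
I: 5.1  (via E)
C: 6  (via I)
G: 8.3  (via E)
M: 8.5  (via I)
J: 9.7  (via I)
L: 11.4  (via J)
A: 11.9  (via G)
K: 12.8  (via A)
B: 14.4  (via A)
Shortest route: E → G → A → B = 14.4 min.

14.4 min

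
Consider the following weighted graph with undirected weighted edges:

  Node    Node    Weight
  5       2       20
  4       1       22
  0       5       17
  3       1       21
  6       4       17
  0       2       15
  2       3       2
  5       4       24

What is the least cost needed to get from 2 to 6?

Settle nodes by increasing distance from 2:
2: 0
3: 2  (via 2)
0: 15  (via 2)
5: 20  (via 2)
1: 23  (via 3)
4: 44  (via 5)
6: 61  (via 4)
Shortest route: 2 → 5 → 4 → 6 = 61.

61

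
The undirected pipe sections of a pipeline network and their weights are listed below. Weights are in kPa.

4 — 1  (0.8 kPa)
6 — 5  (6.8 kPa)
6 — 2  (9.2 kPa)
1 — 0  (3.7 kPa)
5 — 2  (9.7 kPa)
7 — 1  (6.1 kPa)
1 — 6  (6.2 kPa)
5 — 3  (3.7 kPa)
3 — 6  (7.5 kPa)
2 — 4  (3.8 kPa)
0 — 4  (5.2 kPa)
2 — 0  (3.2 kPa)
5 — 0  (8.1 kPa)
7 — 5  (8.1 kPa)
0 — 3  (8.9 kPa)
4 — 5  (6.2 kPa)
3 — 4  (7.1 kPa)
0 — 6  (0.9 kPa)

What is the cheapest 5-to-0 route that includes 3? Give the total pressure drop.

Shortest 5→3: 5–3 = 3.7
Best 3 to 0: 3–6–0 costing 8.4
Total via 3: 3.7 + 8.4 = 12.1 kPa.

12.1 kPa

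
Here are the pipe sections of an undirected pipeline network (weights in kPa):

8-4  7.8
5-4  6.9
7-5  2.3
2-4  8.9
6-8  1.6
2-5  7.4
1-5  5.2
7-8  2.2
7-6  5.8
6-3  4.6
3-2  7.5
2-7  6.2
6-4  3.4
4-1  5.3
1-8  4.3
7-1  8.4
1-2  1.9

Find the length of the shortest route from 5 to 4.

6.9 kPa

Compare a few routes:
5 → 7 → 8 → 6 → 4: 2.3+2.2+1.6+3.4 = 9.5
5 → 4: 6.9 = 6.9
Cheapest is 5 → 4 at 6.9 kPa.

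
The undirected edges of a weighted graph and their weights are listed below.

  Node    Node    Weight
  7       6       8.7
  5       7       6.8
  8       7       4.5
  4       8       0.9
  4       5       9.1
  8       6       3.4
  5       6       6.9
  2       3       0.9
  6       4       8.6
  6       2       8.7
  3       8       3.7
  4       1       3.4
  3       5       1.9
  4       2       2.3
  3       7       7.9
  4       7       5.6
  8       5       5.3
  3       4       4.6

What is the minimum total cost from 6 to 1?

Compare a few routes:
6 → 2 → 4 → 1: 8.7+2.3+3.4 = 14.4
6 → 4 → 1: 8.6+3.4 = 12
6 → 8 → 3 → 2 → 4 → 1: 3.4+3.7+0.9+2.3+3.4 = 13.7
6 → 8 → 4 → 1: 3.4+0.9+3.4 = 7.7
The minimum is 7.7 via 6 → 8 → 4 → 1.

7.7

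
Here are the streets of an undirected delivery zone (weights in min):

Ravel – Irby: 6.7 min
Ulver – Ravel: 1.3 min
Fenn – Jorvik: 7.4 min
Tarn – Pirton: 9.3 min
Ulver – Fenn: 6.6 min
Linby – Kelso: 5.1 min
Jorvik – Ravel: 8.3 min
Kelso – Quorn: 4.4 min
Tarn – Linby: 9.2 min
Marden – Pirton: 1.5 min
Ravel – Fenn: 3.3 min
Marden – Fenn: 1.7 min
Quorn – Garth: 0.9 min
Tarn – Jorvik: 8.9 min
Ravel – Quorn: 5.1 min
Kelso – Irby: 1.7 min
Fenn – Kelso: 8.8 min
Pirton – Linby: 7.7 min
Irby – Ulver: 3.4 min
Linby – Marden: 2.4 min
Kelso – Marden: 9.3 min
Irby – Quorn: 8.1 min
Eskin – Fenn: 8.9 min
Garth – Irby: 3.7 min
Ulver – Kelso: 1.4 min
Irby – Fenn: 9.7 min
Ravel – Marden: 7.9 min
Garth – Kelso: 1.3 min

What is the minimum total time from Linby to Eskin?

Compare a few routes:
Linby–Kelso–Ulver–Fenn–Eskin: 5.1+1.4+6.6+8.9 = 22
Linby–Marden–Fenn–Eskin: 2.4+1.7+8.9 = 13
Linby–Kelso–Ulver–Ravel–Fenn–Eskin: 5.1+1.4+1.3+3.3+8.9 = 20
Linby–Pirton–Marden–Fenn–Eskin: 7.7+1.5+1.7+8.9 = 19.8
Cheapest is Linby–Marden–Fenn–Eskin at 13 min.

13 min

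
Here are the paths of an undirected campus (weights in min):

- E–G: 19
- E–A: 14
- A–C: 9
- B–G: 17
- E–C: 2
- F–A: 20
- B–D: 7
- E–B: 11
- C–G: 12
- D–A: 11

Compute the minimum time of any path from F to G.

41 min

Settle nodes by increasing distance from F:
F: 0
A: 20  (via F)
C: 29  (via A)
D: 31  (via A)
E: 31  (via C)
B: 38  (via D)
G: 41  (via C)
Shortest route: F → A → C → G = 41 min.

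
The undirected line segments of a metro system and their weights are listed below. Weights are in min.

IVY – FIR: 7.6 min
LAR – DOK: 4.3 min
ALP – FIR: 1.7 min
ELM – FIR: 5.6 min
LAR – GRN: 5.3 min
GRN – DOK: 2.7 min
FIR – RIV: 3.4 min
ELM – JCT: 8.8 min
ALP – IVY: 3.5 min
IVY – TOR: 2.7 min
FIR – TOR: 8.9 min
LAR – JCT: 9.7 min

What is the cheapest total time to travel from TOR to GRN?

Candidate routes:
TOR → FIR → ELM → JCT → LAR → GRN: 8.9+5.6+8.8+9.7+5.3 = 38.3
TOR → IVY → ALP → FIR → ELM → JCT → LAR → GRN: 2.7+3.5+1.7+5.6+8.8+9.7+5.3 = 37.3
Cheapest is TOR → IVY → ALP → FIR → ELM → JCT → LAR → GRN at 37.3 min.

37.3 min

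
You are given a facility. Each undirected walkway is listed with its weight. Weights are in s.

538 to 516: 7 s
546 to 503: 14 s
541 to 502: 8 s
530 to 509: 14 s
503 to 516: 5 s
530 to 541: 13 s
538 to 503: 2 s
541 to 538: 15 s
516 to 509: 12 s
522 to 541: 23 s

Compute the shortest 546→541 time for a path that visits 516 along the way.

Shortest 546→516: 546 → 503 → 516 = 19
Shortest 516→541: 516 → 538 → 541 = 22
Total via 516: 19 + 22 = 41 s.

41 s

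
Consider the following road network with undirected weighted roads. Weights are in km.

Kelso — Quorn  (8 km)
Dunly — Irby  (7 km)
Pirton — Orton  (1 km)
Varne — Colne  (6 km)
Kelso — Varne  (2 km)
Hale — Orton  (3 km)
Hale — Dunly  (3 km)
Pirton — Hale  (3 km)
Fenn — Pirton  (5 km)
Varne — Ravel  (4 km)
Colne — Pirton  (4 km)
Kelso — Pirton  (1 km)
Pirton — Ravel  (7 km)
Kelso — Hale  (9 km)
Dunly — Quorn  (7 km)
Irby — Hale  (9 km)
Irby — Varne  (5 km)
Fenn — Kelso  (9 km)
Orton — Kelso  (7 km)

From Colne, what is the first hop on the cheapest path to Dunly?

Candidate routes:
Colne - Pirton - Orton - Hale - Dunly: 4+1+3+3 = 11
Colne - Varne - Kelso - Pirton - Hale - Dunly: 6+2+1+3+3 = 15
Colne - Pirton - Hale - Dunly: 4+3+3 = 10
The minimum is 10 km via Colne - Pirton - Hale - Dunly.
So from Colne the first move is to Pirton.

Pirton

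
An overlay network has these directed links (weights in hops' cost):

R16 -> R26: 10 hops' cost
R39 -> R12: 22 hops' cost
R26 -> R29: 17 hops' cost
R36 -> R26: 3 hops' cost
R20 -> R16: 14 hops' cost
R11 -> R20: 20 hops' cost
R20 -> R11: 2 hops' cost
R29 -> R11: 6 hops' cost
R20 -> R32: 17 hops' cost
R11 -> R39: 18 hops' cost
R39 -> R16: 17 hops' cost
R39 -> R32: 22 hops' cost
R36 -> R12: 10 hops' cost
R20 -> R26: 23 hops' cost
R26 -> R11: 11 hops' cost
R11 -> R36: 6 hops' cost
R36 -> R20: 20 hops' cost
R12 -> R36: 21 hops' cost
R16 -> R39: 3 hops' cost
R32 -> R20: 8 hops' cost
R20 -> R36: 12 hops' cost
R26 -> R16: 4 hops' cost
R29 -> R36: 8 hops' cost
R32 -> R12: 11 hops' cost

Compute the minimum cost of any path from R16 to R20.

33 hops' cost

Running Dijkstra from R16:
R16: 0
R39: 3  (via R16)
R26: 10  (via R16)
R11: 21  (via R26)
R12: 25  (via R39)
R32: 25  (via R39)
R29: 27  (via R26)
R36: 27  (via R11)
R20: 33  (via R32)
Shortest route: R16 → R39 → R32 → R20 = 33 hops' cost.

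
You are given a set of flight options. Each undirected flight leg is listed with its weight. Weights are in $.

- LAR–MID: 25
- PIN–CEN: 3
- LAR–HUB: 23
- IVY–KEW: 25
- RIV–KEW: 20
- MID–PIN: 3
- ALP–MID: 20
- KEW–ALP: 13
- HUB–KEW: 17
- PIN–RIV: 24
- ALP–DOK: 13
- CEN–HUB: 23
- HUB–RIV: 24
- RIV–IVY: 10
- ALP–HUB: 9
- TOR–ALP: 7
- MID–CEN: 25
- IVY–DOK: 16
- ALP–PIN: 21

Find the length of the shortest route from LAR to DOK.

$45

Enumerating some paths:
LAR–HUB–ALP–DOK: 23+9+13 = 45
LAR–HUB–KEW–ALP–DOK: 23+17+13+13 = 66
LAR–MID–PIN–ALP–DOK: 25+3+21+13 = 62
LAR–MID–ALP–DOK: 25+20+13 = 58
Cheapest is LAR–HUB–ALP–DOK at $45.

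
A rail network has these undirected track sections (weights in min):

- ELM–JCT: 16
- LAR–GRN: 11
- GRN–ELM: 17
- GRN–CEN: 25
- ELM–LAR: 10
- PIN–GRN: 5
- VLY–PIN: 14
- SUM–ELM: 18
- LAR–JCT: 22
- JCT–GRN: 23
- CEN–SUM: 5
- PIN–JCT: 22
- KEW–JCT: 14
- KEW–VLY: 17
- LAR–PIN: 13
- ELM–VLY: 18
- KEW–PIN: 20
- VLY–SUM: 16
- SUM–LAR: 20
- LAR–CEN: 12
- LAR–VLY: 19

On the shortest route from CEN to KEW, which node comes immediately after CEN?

Enumerating some paths:
CEN → SUM → VLY → KEW: 5+16+17 = 38
CEN → LAR → PIN → KEW: 12+13+20 = 45
CEN → LAR → JCT → KEW: 12+22+14 = 48
Cheapest is CEN → SUM → VLY → KEW at 38 min.
So from CEN the first move is to SUM.

SUM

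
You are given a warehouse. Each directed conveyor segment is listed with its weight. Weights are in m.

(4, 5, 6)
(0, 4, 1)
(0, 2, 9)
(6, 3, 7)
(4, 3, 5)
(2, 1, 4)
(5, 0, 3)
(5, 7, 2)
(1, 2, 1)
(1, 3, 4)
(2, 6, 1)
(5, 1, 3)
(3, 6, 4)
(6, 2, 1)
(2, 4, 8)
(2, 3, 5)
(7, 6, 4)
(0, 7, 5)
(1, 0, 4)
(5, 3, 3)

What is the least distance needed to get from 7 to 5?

19 m

Shortest distances from 7:
7: 0
6: 4  (via 7)
2: 5  (via 6)
1: 9  (via 2)
3: 10  (via 2)
0: 13  (via 1)
4: 13  (via 2)
5: 19  (via 4)
Shortest route: 7 → 6 → 2 → 4 → 5 = 19 m.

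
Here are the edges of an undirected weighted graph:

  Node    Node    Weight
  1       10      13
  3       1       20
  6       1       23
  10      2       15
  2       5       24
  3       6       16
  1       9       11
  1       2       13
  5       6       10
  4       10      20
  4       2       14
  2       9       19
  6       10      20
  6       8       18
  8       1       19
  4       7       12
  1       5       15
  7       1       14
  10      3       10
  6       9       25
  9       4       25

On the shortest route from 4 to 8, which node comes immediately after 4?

7

Enumerating some paths:
4 - 10 - 1 - 8: 20+13+19 = 52
4 - 9 - 1 - 8: 25+11+19 = 55
4 - 2 - 1 - 8: 14+13+19 = 46
4 - 7 - 1 - 8: 12+14+19 = 45
Cheapest is 4 - 7 - 1 - 8 at 45.
So from 4 the first move is to 7.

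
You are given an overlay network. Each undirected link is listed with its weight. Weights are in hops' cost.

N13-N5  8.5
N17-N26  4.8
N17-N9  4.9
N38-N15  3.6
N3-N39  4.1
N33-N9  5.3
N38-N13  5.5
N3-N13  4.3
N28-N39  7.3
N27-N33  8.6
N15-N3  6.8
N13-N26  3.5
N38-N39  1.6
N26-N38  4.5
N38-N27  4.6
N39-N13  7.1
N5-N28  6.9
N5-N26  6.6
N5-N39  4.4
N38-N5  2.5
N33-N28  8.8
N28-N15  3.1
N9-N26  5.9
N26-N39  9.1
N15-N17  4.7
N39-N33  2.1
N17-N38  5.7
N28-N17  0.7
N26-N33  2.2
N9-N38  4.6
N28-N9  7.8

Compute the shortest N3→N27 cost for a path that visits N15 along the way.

Best N3 to N15: N3 → N15 costing 6.8
Best N15 to N27: N15 → N38 → N27 costing 8.2
Total via N15: 6.8 + 8.2 = 15 hops' cost.

15 hops' cost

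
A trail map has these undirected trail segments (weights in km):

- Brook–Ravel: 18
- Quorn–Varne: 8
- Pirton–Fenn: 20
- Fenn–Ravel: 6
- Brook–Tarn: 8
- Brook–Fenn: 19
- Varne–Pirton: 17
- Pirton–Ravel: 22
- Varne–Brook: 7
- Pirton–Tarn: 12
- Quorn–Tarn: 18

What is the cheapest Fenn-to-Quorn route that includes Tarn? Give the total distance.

45 km

Shortest Fenn→Tarn: Fenn–Brook–Tarn = 27
Best Tarn to Quorn: Tarn–Quorn costing 18
Total via Tarn: 27 + 18 = 45 km.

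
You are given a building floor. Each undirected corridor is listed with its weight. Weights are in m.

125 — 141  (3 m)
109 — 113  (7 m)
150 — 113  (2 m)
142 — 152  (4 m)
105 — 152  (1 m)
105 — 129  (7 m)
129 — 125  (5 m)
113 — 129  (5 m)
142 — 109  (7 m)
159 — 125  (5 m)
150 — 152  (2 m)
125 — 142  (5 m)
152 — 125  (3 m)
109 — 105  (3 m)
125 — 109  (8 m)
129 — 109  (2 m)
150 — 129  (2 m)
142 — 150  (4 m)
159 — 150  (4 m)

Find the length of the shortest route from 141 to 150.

8 m

Candidate routes:
141–125–142–150: 3+5+4 = 12
141–125–152–150: 3+3+2 = 8
141–125–129–150: 3+5+2 = 10
The minimum is 8 m via 141–125–152–150.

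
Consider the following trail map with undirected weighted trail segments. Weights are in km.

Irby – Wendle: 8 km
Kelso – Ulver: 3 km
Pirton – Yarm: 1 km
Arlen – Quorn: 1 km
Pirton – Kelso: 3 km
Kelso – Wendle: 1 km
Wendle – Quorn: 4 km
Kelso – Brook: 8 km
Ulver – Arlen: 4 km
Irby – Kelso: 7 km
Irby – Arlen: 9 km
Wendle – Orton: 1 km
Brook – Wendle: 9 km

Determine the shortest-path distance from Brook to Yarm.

12 km

Settle nodes by increasing distance from Brook:
Brook: 0
Kelso: 8  (via Brook)
Wendle: 9  (via Brook)
Orton: 10  (via Wendle)
Ulver: 11  (via Kelso)
Pirton: 11  (via Kelso)
Yarm: 12  (via Pirton)
Shortest route: Brook–Kelso–Pirton–Yarm = 12 km.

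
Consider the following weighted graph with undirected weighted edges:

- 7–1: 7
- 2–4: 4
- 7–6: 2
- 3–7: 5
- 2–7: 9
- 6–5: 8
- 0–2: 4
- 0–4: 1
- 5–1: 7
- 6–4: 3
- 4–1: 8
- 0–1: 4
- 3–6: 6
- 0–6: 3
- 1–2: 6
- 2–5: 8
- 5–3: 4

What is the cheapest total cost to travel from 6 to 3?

Shortest distances from 6:
6: 0
7: 2  (via 6)
0: 3  (via 6)
4: 3  (via 6)
3: 6  (via 6)
Shortest route: 6 → 3 = 6.

6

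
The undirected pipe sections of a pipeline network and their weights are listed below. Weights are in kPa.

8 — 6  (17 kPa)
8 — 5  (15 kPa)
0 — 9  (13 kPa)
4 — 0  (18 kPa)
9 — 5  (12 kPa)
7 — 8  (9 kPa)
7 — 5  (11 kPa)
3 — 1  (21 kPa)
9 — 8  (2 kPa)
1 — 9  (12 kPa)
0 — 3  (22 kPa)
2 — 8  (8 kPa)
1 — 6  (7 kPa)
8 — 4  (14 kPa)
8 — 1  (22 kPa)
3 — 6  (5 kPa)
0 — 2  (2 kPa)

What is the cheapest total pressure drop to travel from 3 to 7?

Running Dijkstra from 3:
3: 0
6: 5  (via 3)
1: 12  (via 6)
0: 22  (via 3)
8: 22  (via 6)
2: 24  (via 0)
9: 24  (via 1)
7: 31  (via 8)
Shortest route: 3–6–8–7 = 31 kPa.

31 kPa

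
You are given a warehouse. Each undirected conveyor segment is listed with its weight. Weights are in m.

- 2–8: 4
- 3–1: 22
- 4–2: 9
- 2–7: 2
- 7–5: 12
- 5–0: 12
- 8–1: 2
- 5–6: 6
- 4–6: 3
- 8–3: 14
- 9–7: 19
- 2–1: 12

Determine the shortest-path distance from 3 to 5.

32 m

Shortest distances from 3:
3: 0
8: 14  (via 3)
1: 16  (via 8)
2: 18  (via 8)
7: 20  (via 2)
4: 27  (via 2)
6: 30  (via 4)
5: 32  (via 7)
Shortest route: 3 → 8 → 2 → 7 → 5 = 32 m.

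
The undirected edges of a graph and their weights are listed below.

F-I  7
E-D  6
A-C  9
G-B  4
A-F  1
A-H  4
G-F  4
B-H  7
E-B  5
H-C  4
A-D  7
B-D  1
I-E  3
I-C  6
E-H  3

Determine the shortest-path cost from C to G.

13

Candidate routes:
C → H → E → B → G: 4+3+5+4 = 16
C → H → B → G: 4+7+4 = 15
C → A → F → G: 9+1+4 = 14
C → H → A → F → G: 4+4+1+4 = 13
Cheapest is C → H → A → F → G at 13.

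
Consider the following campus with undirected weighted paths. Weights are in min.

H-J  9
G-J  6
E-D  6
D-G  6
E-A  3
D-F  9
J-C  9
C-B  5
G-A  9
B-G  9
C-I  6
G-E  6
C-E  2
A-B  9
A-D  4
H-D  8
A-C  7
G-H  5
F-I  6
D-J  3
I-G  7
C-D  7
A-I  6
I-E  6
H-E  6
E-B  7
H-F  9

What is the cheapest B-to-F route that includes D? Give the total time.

21 min

Best B to D: B → C → D costing 12
Best D to F: D → F costing 9
Total via D: 12 + 9 = 21 min.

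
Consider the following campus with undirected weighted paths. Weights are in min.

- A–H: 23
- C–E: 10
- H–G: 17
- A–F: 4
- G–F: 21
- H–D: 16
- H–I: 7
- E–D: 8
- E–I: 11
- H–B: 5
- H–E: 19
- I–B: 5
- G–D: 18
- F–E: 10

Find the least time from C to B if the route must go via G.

58 min

Best C to G: C → E → D → G costing 36
Shortest G→B: G → H → B = 22
Total via G: 36 + 22 = 58 min.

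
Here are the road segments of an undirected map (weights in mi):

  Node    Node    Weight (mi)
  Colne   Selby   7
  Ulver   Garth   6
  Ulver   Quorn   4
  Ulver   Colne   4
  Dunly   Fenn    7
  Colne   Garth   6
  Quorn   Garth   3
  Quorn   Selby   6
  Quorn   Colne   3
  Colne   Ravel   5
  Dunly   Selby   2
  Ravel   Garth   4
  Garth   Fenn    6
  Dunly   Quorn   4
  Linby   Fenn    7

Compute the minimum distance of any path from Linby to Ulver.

Shortest distances from Linby:
Linby: 0
Fenn: 7  (via Linby)
Garth: 13  (via Fenn)
Dunly: 14  (via Fenn)
Quorn: 16  (via Garth)
Selby: 16  (via Dunly)
Ravel: 17  (via Garth)
Colne: 19  (via Garth)
Ulver: 19  (via Garth)
Shortest route: Linby–Fenn–Garth–Ulver = 19 mi.

19 mi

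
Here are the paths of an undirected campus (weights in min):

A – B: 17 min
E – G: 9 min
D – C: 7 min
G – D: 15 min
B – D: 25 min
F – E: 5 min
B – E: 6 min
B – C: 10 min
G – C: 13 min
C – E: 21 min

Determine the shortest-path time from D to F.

Candidate routes:
D - C - B - E - F: 7+10+6+5 = 28
D - G - E - F: 15+9+5 = 29
D - C - E - F: 7+21+5 = 33
D - C - G - E - F: 7+13+9+5 = 34
The minimum is 28 min via D - C - B - E - F.

28 min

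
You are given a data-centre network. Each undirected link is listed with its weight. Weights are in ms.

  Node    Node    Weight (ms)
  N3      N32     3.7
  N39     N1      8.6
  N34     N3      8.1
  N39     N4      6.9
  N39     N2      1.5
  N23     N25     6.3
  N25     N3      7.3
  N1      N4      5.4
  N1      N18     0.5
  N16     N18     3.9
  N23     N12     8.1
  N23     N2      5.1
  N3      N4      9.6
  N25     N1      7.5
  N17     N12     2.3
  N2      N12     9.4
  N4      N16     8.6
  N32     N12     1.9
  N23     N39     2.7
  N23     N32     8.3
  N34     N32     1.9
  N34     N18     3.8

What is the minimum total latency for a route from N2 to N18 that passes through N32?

17 ms

Best N2 to N32: N2 → N12 → N32 costing 11.3
Shortest N32→N18: N32 → N34 → N18 = 5.7
Total via N32: 11.3 + 5.7 = 17 ms.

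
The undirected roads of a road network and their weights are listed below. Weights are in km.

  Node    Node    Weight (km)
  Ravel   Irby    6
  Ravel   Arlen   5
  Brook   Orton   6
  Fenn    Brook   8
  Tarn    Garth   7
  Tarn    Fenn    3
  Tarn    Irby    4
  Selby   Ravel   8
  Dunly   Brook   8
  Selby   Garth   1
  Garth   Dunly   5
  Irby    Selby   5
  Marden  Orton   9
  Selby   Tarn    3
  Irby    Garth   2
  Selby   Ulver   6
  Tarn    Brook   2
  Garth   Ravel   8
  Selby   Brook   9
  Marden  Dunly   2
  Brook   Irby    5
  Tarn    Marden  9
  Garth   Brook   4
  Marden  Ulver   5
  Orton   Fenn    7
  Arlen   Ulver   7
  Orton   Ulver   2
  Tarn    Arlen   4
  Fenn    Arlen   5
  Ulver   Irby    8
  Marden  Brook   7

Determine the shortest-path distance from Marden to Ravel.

15 km

Running Dijkstra from Marden:
Marden: 0
Dunly: 2  (via Marden)
Ulver: 5  (via Marden)
Brook: 7  (via Marden)
Orton: 7  (via Ulver)
Garth: 7  (via Dunly)
Selby: 8  (via Garth)
Tarn: 9  (via Marden)
Irby: 9  (via Garth)
Fenn: 12  (via Tarn)
Arlen: 12  (via Ulver)
Ravel: 15  (via Garth)
Shortest route: Marden–Dunly–Garth–Ravel = 15 km.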